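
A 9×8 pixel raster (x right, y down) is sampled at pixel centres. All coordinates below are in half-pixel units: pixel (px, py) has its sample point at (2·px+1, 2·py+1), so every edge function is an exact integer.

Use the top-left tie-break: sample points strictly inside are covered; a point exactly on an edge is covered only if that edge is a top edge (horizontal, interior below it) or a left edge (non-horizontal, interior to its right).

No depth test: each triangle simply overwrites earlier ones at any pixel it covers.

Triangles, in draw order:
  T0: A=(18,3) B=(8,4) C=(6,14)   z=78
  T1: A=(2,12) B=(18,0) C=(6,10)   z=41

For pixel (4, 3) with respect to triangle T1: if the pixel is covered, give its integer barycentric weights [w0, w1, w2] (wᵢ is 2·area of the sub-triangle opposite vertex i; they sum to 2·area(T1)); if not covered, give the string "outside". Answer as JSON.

T0:
  2·area = 98  (B↔C swapped to make it positive)
  edge (18, 3)→(6, 14): d=(-12,11) right/bottom  bias=-1
  edge (6, 14)→(8, 4): d=(2,-10) top-left  bias=+0
  edge (8, 4)→(18, 3): d=(10,-1) top-left  bias=+0
    (4,2)@(9, 5): e=[75,12,11] → X
    (5,2)@(11, 5): e=[53,32,13] → X
    (6,2)@(13, 5): e=[31,52,15] → X
    (7,2)@(15, 5): e=[9,72,17] → X
    (8,2)@(17, 5): e=[-13,92,19] → .
    (4,3)@(9, 7): e=[51,16,31] → X
    (7,3)@(15, 7): e=[-15,76,37] → .
    (3,4)@(7, 9): e=[49,0,49] → X  [on edge]
    (6,4)@(13, 9): e=[-17,60,55] → .
    (3,5)@(7, 11): e=[25,4,69] → X
    (5,5)@(11, 11): e=[-19,44,73] → .
    (3,6)@(7, 13): e=[1,8,89] → X
  covered (13 px):
    . . . . . . . . .
    . . . . . . . . .
    . . . . X X X X .
    . . . . X X X . .
    . . . X X X . . .
    . . . X X . . . .
    . . . X . . . . .
    . . . . . . . . .
T1:
  2·area = 16
  edge (2, 12)→(18, 0): d=(16,-12) top-left  bias=+0
  edge (18, 0)→(6, 10): d=(-12,10) right/bottom  bias=-1
  edge (6, 10)→(2, 12): d=(-4,2) right/bottom  bias=-1
    (4,3)@(9, 7): e=[4,6,6] → X
    (5,3)@(11, 7): e=[28,-14,2] → .
    (3,4)@(7, 9): e=[12,2,2] → X
    (4,4)@(9, 9): e=[36,-18,-2] → .
    (3,5)@(7, 11): e=[44,-22,-6] → .
  covered (2 px):
    . . . . . . . . .
    . . . . . . . . .
    . . . . . . . . .
    . . . . X . . . .
    . . . X . . . . .
    . . . . . . . . .
    . . . . . . . . .
    . . . . . . . . .

Final: [6,6,4]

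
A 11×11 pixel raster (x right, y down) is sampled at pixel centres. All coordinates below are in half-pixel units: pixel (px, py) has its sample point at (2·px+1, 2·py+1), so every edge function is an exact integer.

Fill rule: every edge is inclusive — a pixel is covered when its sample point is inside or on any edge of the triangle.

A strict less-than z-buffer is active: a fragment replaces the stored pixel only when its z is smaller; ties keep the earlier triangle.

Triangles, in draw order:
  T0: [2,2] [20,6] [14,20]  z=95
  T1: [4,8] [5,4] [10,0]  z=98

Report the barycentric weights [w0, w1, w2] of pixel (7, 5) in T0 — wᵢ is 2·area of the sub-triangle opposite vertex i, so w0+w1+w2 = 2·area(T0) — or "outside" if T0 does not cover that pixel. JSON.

T0:
  2·area = 276
  edge (2, 2)→(20, 6): d=(18,4) inclusive
  edge (20, 6)→(14, 20): d=(-6,14) inclusive
  edge (14, 20)→(2, 2): d=(-12,-18) inclusive
    (1,1)@(3, 3): e=[14,256,6] → █
    (2,1)@(5, 3): e=[6,228,42] → █
    (3,1)@(7, 3): e=[-2,200,78] → ·
    (1,2)@(3, 5): e=[50,244,-18] → ·
    (2,2)@(5, 5): e=[42,216,18] → █
    (3,2)@(7, 5): e=[34,188,54] → █
    (4,2)@(9, 5): e=[26,160,90] → █
    (5,2)@(11, 5): e=[18,132,126] → █
    (6,2)@(13, 5): e=[10,104,162] → █
    (7,2)@(15, 5): e=[2,76,198] → █
    (8,2)@(17, 5): e=[-6,48,234] → ·
    (2,3)@(5, 7): e=[78,204,-6] → ·
    (8,6)@(17, 13): e=[138,0,138] → █  [on edge]
  covered (35 px):
    · · · · · · · · · · ·
    · █ █ · · · · · · · ·
    · · █ █ █ █ █ █ · · ·
    · · · █ █ █ █ █ █ █ ·
    · · · █ █ █ █ █ █ · ·
    · · · · █ █ █ █ █ · ·
    · · · · · █ █ █ █ · ·
    · · · · · █ █ █ · · ·
    · · · · · · █ █ · · ·
    · · · · · · · · · · ·
    · · · · · · · · · · ·
T1:
  2·area = 16
  edge (4, 8)→(5, 4): d=(1,-4) inclusive
  edge (5, 4)→(10, 0): d=(5,-4) inclusive
  edge (10, 0)→(4, 8): d=(-6,8) inclusive
    (4,0)@(9, 1): e=[13,1,2] → █
    (5,0)@(11, 1): e=[21,9,-14] → ·
    (3,1)@(7, 3): e=[7,3,6] → █
    (4,1)@(9, 3): e=[15,11,-10] → ·
    (2,2)@(5, 5): e=[1,5,10] → █
    (3,2)@(7, 5): e=[9,13,-6] → ·
    (2,3)@(5, 7): e=[3,15,-2] → ·
  covered (3 px):
    · · · · █ · · · · · ·
    · · · █ · · · · · · ·
    · · █ · · · · · · · ·
    · · · · · · · · · · ·
    · · · · · · · · · · ·
    · · · · · · · · · · ·
    · · · · · · · · · · ·
    · · · · · · · · · · ·
    · · · · · · · · · · ·
    · · · · · · · · · · ·
    · · · · · · · · · · ·

Final: [40,126,110]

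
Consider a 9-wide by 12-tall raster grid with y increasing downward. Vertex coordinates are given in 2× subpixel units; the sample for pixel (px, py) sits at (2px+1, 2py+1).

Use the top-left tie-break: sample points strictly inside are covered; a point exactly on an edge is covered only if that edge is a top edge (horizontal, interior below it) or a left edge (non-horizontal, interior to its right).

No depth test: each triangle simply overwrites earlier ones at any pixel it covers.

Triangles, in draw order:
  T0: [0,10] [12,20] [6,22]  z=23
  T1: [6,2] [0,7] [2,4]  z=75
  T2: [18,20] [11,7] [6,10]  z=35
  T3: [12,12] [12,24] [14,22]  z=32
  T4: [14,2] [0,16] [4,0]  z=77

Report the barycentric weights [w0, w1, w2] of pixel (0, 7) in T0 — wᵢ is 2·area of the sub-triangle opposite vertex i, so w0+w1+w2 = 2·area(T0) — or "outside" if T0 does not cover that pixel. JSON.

T0:
  2·area = 84
  edge (0, 10)→(12, 20): d=(12,10) right/bottom  bias=-1
  edge (12, 20)→(6, 22): d=(-6,2) right/bottom  bias=-1
  edge (6, 22)→(0, 10): d=(-6,-12) top-left  bias=+0
    (0,5)@(1, 11): e=[2,76,6] → X
    (1,5)@(3, 11): e=[-18,72,30] → .
    (0,6)@(1, 13): e=[26,64,-6] → .
    (1,6)@(3, 13): e=[6,60,18] → X
    (2,6)@(5, 13): e=[-14,56,42] → .
    (1,7)@(3, 15): e=[30,48,6] → X
    (2,7)@(5, 15): e=[10,44,30] → X
    (3,7)@(7, 15): e=[-10,40,54] → .
    (1,8)@(3, 17): e=[54,36,-6] → .
    (2,8)@(5, 17): e=[34,32,18] → X
    (3,8)@(7, 17): e=[14,28,42] → X
    (4,8)@(9, 17): e=[-6,24,66] → .
    (7,9)@(15, 19): e=[-42,0,126] → .  [on edge]
    (4,10)@(9, 21): e=[42,0,42] → .  [on edge]
    (1,11)@(3, 23): e=[126,0,-42] → .  [on edge]
  covered (10 px):
    . . . . . . . . .
    . . . . . . . . .
    . . . . . . . . .
    . . . . . . . . .
    . . . . . . . . .
    X . . . . . . . .
    . X . . . . . . .
    . X X . . . . . .
    . . X X . . . . .
    . . X X X . . . .
    . . . X . . . . .
    . . . . . . . . .
T1:
  2·area = 8
  edge (6, 2)→(0, 7): d=(-6,5) right/bottom  bias=-1
  edge (0, 7)→(2, 4): d=(2,-3) top-left  bias=+0
  edge (2, 4)→(6, 2): d=(4,-2) top-left  bias=+0
  covered (0 px):
    . . . . . . . . .
    . . . . . . . . .
    . . . . . . . . .
    . . . . . . . . .
    . . . . . . . . .
    . . . . . . . . .
    . . . . . . . . .
    . . . . . . . . .
    . . . . . . . . .
    . . . . . . . . .
    . . . . . . . . .
    . . . . . . . . .
T2:
  2·area = 86  (B↔C swapped to make it positive)
  edge (18, 20)→(6, 10): d=(-12,-10) top-left  bias=+0
  edge (6, 10)→(11, 7): d=(5,-3) top-left  bias=+0
  edge (11, 7)→(18, 20): d=(7,13) right/bottom  bias=-1
    (5,3)@(11, 7): e=[86,0,0] → .  [on edge]
    (4,4)@(9, 9): e=[42,4,40] → X
    (5,4)@(11, 9): e=[62,10,14] → X
    (6,4)@(13, 9): e=[82,16,-12] → .
    (4,5)@(9, 11): e=[18,14,54] → X
    (6,5)@(13, 11): e=[58,26,2] → X
    (7,5)@(15, 11): e=[78,32,-24] → .
    (0,6)@(1, 13): e=[-86,0,172] → .  [on edge]
    (4,6)@(9, 13): e=[-6,24,68] → .
    (5,6)@(11, 13): e=[14,30,42] → X
    (7,6)@(15, 13): e=[54,42,-10] → .
    (5,7)@(11, 15): e=[-10,40,56] → .
  covered (11 px):
    . . . . . . . . .
    . . . . . . . . .
    . . . . . . . . .
    . . . . . . . . .
    . . . . X X . . .
    . . . . X X X . .
    . . . . . X X . .
    . . . . . . X X .
    . . . . . . . X .
    . . . . . . . . X
    . . . . . . . . .
    . . . . . . . . .
T3:
  2·area = 24  (B↔C swapped to make it positive)
  edge (12, 12)→(14, 22): d=(2,10) right/bottom  bias=-1
  edge (14, 22)→(12, 24): d=(-2,2) right/bottom  bias=-1
  edge (12, 24)→(12, 12): d=(0,-12) top-left  bias=+0
    (5,3)@(11, 7): e=[0,36,-12] → .  [on edge]
    (6,8)@(13, 17): e=[0,12,12] → .  [on edge]
    (6,9)@(13, 19): e=[4,8,12] → X
    (7,9)@(15, 19): e=[-16,4,36] → .
    (8,9)@(17, 19): e=[-36,0,60] → .  [on edge]
    (6,10)@(13, 21): e=[8,4,12] → X
    (7,10)@(15, 21): e=[-12,0,36] → .  [on edge]
    (6,11)@(13, 23): e=[12,0,12] → .  [on edge]
  covered (2 px):
    . . . . . . . . .
    . . . . . . . . .
    . . . . . . . . .
    . . . . . . . . .
    . . . . . . . . .
    . . . . . . . . .
    . . . . . . . . .
    . . . . . . . . .
    . . . . . . . . .
    . . . . . . X . .
    . . . . . . X . .
    . . . . . . . . .
T4:
  2·area = 168
  edge (14, 2)→(0, 16): d=(-14,14) right/bottom  bias=-1
  edge (0, 16)→(4, 0): d=(4,-16) top-left  bias=+0
  edge (4, 0)→(14, 2): d=(10,2) right/bottom  bias=-1
    (2,0)@(5, 1): e=[140,20,8] → X
    (3,0)@(7, 1): e=[112,52,4] → X
    (4,0)@(9, 1): e=[84,84,0] → .  [on edge]
    (7,0)@(15, 1): e=[0,180,-12] → .  [on edge]
    (2,1)@(5, 3): e=[112,28,28] → X
    (4,1)@(9, 3): e=[56,92,20] → X
    (5,1)@(11, 3): e=[28,124,16] → X
    (6,1)@(13, 3): e=[0,156,12] → .  [on edge]
    (1,2)@(3, 5): e=[112,4,52] → X
    (5,2)@(11, 5): e=[0,132,36] → .  [on edge]
    (1,3)@(3, 7): e=[84,12,72] → X
    (4,3)@(9, 7): e=[0,108,60] → .  [on edge]
    (3,4)@(7, 9): e=[0,84,84] → .  [on edge]
    (2,5)@(5, 11): e=[0,60,108] → .  [on edge]
    (1,6)@(3, 13): e=[0,36,132] → .  [on edge]
    (0,7)@(1, 15): e=[0,12,156] → .  [on edge]
  covered (17 px):
    . . X X . . . . .
    . . X X X X . . .
    . X X X X . . . .
    . X X X . . . . .
    . X X . . . . . .
    . X . . . . . . .
    X . . . . . . . .
    . . . . . . . . .
    . . . . . . . . .
    . . . . . . . . .
    . . . . . . . . .
    . . . . . . . . .

Result: "outside"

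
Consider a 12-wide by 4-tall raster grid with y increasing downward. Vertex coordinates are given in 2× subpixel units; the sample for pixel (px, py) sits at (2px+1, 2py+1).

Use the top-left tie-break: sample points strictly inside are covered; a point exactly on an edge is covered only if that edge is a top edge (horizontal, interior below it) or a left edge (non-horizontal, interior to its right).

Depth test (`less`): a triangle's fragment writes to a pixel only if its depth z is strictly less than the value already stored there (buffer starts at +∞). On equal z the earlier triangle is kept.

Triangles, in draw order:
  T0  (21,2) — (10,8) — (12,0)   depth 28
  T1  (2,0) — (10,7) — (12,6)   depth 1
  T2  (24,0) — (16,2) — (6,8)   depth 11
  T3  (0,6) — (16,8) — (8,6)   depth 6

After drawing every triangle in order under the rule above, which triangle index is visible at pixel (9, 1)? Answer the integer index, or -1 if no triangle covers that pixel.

T0:
  2·area = 76
  edge (21, 2)→(10, 8): d=(-11,6) right/bottom  bias=-1
  edge (10, 8)→(12, 0): d=(2,-8) top-left  bias=+0
  edge (12, 0)→(21, 2): d=(9,2) right/bottom  bias=-1
    (6,0)@(13, 1): e=[59,10,7] → X
    (7,0)@(15, 1): e=[47,26,3] → X
    (8,0)@(17, 1): e=[35,42,-1] → .
    (6,1)@(13, 3): e=[37,14,25] → X
    (8,1)@(17, 3): e=[13,46,17] → X
    (9,1)@(19, 3): e=[1,62,13] → X
    (10,1)@(21, 3): e=[-11,78,9] → .
    (5,2)@(11, 5): e=[27,2,47] → X
    (8,2)@(17, 5): e=[-9,50,35] → .
    (9,2)@(19, 5): e=[-21,66,31] → .
    (5,3)@(11, 7): e=[5,6,65] → X
    (6,3)@(13, 7): e=[-7,22,61] → .
  covered (10 px):
    . . . . . . X X . . . .
    . . . . . . X X X X . .
    . . . . . X X X . . . .
    . . . . . X . . . . . .
T1:
  2·area = 22  (B↔C swapped to make it positive)
  edge (2, 0)→(12, 6): d=(10,6) right/bottom  bias=-1
  edge (12, 6)→(10, 7): d=(-2,1) right/bottom  bias=-1
  edge (10, 7)→(2, 0): d=(-8,-7) top-left  bias=+0
    (3,1)@(7, 3): e=[0,11,11] → .  [on edge]
    (4,2)@(9, 5): e=[8,5,9] → X
    (5,2)@(11, 5): e=[-4,3,23] → .
    (4,3)@(9, 7): e=[28,1,-7] → .
  covered (1 px):
    . . . . . . . . . . . .
    . . . . . . . . . . . .
    . . . . X . . . . . . .
    . . . . . . . . . . . .
T2:
  2·area = 28  (B↔C swapped to make it positive)
  edge (24, 0)→(6, 8): d=(-18,8) right/bottom  bias=-1
  edge (6, 8)→(16, 2): d=(10,-6) top-left  bias=+0
  edge (16, 2)→(24, 0): d=(8,-2) top-left  bias=+0
    (10,0)@(21, 1): e=[6,20,2] → X
    (11,0)@(23, 1): e=[-10,32,6] → .
    (7,1)@(15, 3): e=[18,4,6] → X
    (8,1)@(17, 3): e=[2,16,10] → X
    (9,1)@(19, 3): e=[-14,28,14] → .
    (10,1)@(21, 3): e=[-30,40,18] → .
    (5,2)@(11, 5): e=[14,0,14] → X  [on edge]
    (6,2)@(13, 5): e=[-2,12,18] → .
    (7,2)@(15, 5): e=[-18,24,22] → .
    (8,2)@(17, 5): e=[-34,36,26] → .
    (5,3)@(11, 7): e=[-22,20,30] → .
  covered (4 px):
    . . . . . . . . . . X .
    . . . . . . . X X . . .
    . . . . . X . . . . . .
    . . . . . . . . . . . .
T3:
  2·area = 16  (B↔C swapped to make it positive)
  edge (0, 6)→(8, 6): d=(8,0) top-left  bias=+0
  edge (8, 6)→(16, 8): d=(8,2) right/bottom  bias=-1
  edge (16, 8)→(0, 6): d=(-16,-2) top-left  bias=+0
    (4,3)@(9, 7): e=[8,6,2] → X
    (5,3)@(11, 7): e=[8,2,6] → X
    (6,3)@(13, 7): e=[8,-2,10] → .
  covered (2 px):
    . . . . . . . . . . . .
    . . . . . . . . . . . .
    . . . . . . . . . . . .
    . . . . X X . . . . . .

Z-buffer (winner per pixel, '.' = empty):
  . . . . . . 0 0 . . 2 .
  . . . . . . 0 2 2 0 . .
  . . . . 1 2 0 0 . . . .
  . . . . 3 3 . . . . . .

Final: 0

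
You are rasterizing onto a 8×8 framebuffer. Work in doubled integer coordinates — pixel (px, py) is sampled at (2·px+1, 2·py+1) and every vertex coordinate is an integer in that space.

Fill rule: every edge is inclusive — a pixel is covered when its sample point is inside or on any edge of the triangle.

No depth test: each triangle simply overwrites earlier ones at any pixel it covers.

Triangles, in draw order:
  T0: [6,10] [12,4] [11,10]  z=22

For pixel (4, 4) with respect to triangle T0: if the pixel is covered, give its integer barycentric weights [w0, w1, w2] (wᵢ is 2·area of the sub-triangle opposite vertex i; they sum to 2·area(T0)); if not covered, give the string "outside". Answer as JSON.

T0:
  2·area = 30
  edge (6, 10)→(12, 4): d=(6,-6) inclusive
  edge (12, 4)→(11, 10): d=(-1,6) inclusive
  edge (11, 10)→(6, 10): d=(-5,0) inclusive
    (7,0)@(15, 1): e=[0,-15,45] → ·  [on edge]
    (6,1)@(13, 3): e=[0,-5,35] → ·  [on edge]
    (5,2)@(11, 5): e=[0,5,25] → #  [on edge]
    (6,2)@(13, 5): e=[12,-7,25] → ·
    (4,3)@(9, 7): e=[0,15,15] → #  [on edge]
    (6,3)@(13, 7): e=[24,-9,15] → ·
    (3,4)@(7, 9): e=[0,25,5] → #  [on edge]
    (6,4)@(13, 9): e=[36,-11,5] → ·
    (2,5)@(5, 11): e=[0,35,-5] → ·  [on edge]
    (3,5)@(7, 11): e=[12,23,-5] → ·
    (4,5)@(9, 11): e=[24,11,-5] → ·
    (5,5)@(11, 11): e=[36,-1,-5] → ·
    (1,6)@(3, 13): e=[0,45,-15] → ·  [on edge]
    (0,7)@(1, 15): e=[0,55,-25] → ·  [on edge]
  covered (6 px):
    · · · · · · · ·
    · · · · · · · ·
    · · · · · # · ·
    · · · · # # · ·
    · · · # # # · ·
    · · · · · · · ·
    · · · · · · · ·
    · · · · · · · ·

Answer: [13,5,12]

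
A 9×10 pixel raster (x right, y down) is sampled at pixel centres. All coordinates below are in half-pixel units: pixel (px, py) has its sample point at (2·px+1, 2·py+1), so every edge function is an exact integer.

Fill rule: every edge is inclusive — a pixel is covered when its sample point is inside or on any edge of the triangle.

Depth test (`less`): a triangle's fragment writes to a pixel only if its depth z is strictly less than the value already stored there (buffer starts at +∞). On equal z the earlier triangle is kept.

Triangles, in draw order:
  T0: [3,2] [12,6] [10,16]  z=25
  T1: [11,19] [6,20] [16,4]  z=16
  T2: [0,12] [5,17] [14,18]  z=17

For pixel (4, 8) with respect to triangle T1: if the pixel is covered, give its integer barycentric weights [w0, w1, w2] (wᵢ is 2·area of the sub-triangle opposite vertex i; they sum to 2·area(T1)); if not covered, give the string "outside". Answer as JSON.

T0:
  2·area = 98
  edge (3, 2)→(12, 6): d=(9,4) inclusive
  edge (12, 6)→(10, 16): d=(-2,10) inclusive
  edge (10, 16)→(3, 2): d=(-7,-14) inclusive
    (6,0)@(13, 1): e=[-49,0,147] → ·  [on edge]
    (2,1)@(5, 3): e=[1,76,21] → #
    (3,1)@(7, 3): e=[-7,56,49] → ·
    (2,2)@(5, 5): e=[19,72,7] → #
    (3,2)@(7, 5): e=[11,52,35] → #
    (4,2)@(9, 5): e=[3,32,63] → #
    (5,2)@(11, 5): e=[-5,12,91] → ·
    (2,3)@(5, 7): e=[37,68,-7] → ·
    (3,3)@(7, 7): e=[29,48,21] → #
    (5,3)@(11, 7): e=[13,8,77] → #
    (6,3)@(13, 7): e=[5,-12,105] → ·
    (3,4)@(7, 9): e=[47,44,7] → #
    (5,5)@(11, 11): e=[49,0,49] → #  [on edge]
  covered (13 px):
    · · · · · · · · ·
    · · # · · · · · ·
    · · # # # · · · ·
    · · · # # # · · ·
    · · · # # # · · ·
    · · · · # # · · ·
    · · · · # · · · ·
    · · · · · · · · ·
    · · · · · · · · ·
    · · · · · · · · ·
T1:
  2·area = 70
  edge (11, 19)→(6, 20): d=(-5,1) inclusive
  edge (6, 20)→(16, 4): d=(10,-16) inclusive
  edge (16, 4)→(11, 19): d=(-5,15) inclusive
    (8,0)@(17, 1): e=[84,-14,0] → ·  [on edge]
    (7,3)@(15, 7): e=[56,14,0] → #  [on edge]
    (8,3)@(17, 7): e=[54,46,-30] → ·
    (6,4)@(13, 9): e=[48,2,20] → #
    (7,4)@(15, 9): e=[46,34,-10] → ·
    (6,5)@(13, 11): e=[38,22,10] → #
    (7,5)@(15, 11): e=[36,54,-20] → ·
    (5,6)@(11, 13): e=[30,10,30] → #
    (6,6)@(13, 13): e=[28,42,0] → #  [on edge]
    (7,6)@(15, 13): e=[26,74,-30] → ·
    (5,7)@(11, 15): e=[20,30,20] → #
    (6,7)@(13, 15): e=[18,62,-10] → ·
    (5,9)@(11, 19): e=[0,70,0] → #  [on edge]
  covered (11 px):
    · · · · · · · · ·
    · · · · · · · · ·
    · · · · · · · · ·
    · · · · · · · # ·
    · · · · · · # · ·
    · · · · · · # · ·
    · · · · · # # · ·
    · · · · · # · · ·
    · · · · # # · · ·
    · · · # # # · · ·
T2:
  2·area = 40  (B↔C swapped to make it positive)
  edge (0, 12)→(14, 18): d=(14,6) inclusive
  edge (14, 18)→(5, 17): d=(-9,-1) inclusive
  edge (5, 17)→(0, 12): d=(-5,-5) inclusive
    (0,6)@(1, 13): e=[8,32,0] → #  [on edge]
    (1,6)@(3, 13): e=[-4,34,10] → ·
    (0,7)@(1, 15): e=[36,14,-10] → ·
    (1,7)@(3, 15): e=[24,16,0] → #  [on edge]
    (2,7)@(5, 15): e=[12,18,10] → #
    (3,7)@(7, 15): e=[0,20,20] → #  [on edge]
    (4,7)@(9, 15): e=[-12,22,30] → ·
    (1,8)@(3, 17): e=[52,-2,-10] → ·
    (2,8)@(5, 17): e=[40,0,0] → #  [on edge]
    (4,8)@(9, 17): e=[16,4,20] → #
    (5,8)@(11, 17): e=[4,6,30] → #
    (6,8)@(13, 17): e=[-8,8,40] → ·
    (3,9)@(7, 19): e=[56,-16,0] → ·  [on edge]
  covered (8 px):
    · · · · · · · · ·
    · · · · · · · · ·
    · · · · · · · · ·
    · · · · · · · · ·
    · · · · · · · · ·
    · · · · · · · · ·
    # · · · · · · · ·
    · # # # · · · · ·
    · · # # # # · · ·
    · · · · · · · · ·

Answer: [18,40,12]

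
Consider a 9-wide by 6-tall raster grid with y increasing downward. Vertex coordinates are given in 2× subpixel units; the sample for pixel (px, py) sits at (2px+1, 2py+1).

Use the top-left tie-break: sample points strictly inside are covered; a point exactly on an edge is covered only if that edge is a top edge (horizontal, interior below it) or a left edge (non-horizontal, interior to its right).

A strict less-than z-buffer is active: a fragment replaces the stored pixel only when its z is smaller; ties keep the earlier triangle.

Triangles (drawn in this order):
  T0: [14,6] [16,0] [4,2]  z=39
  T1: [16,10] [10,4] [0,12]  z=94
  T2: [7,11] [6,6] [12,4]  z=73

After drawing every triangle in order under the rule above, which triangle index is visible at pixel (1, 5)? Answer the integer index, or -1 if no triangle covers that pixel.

T0:
  2·area = 68  (B↔C swapped to make it positive)
  edge (14, 6)→(4, 2): d=(-10,-4) top-left  bias=+0
  edge (4, 2)→(16, 0): d=(12,-2) top-left  bias=+0
  edge (16, 0)→(14, 6): d=(-2,6) right/bottom  bias=-1
    (5,0)@(11, 1): e=[38,2,28] → #
    (6,0)@(13, 1): e=[46,6,16] → #
    (7,0)@(15, 1): e=[54,10,4] → #
    (8,0)@(17, 1): e=[62,14,-8] → ·
    (3,1)@(7, 3): e=[2,18,48] → #
    (4,1)@(9, 3): e=[10,22,36] → #
    (7,1)@(15, 3): e=[34,34,0] → ·  [on edge]
    (3,2)@(7, 5): e=[-18,42,44] → ·
    (4,2)@(9, 5): e=[-10,46,32] → ·
    (5,2)@(11, 5): e=[-2,50,20] → ·
    (6,2)@(13, 5): e=[6,54,8] → #
    (7,2)@(15, 5): e=[14,58,-4] → ·
    (6,4)@(13, 9): e=[-34,102,0] → ·  [on edge]
  covered (8 px):
    · · · · · # # # ·
    · · · # # # # · ·
    · · · · · · # · ·
    · · · · · · · · ·
    · · · · · · · · ·
    · · · · · · · · ·
T1:
  2·area = 108  (B↔C swapped to make it positive)
  edge (16, 10)→(0, 12): d=(-16,2) right/bottom  bias=-1
  edge (0, 12)→(10, 4): d=(10,-8) top-left  bias=+0
  edge (10, 4)→(16, 10): d=(6,6) right/bottom  bias=-1
    (3,0)@(7, 1): e=[162,-54,0] → ·  [on edge]
    (4,1)@(9, 3): e=[126,-18,0] → ·  [on edge]
    (4,2)@(9, 5): e=[94,2,12] → #
    (5,2)@(11, 5): e=[90,18,0] → ·  [on edge]
    (3,3)@(7, 7): e=[66,6,36] → #
    (5,3)@(11, 7): e=[58,38,12] → #
    (6,3)@(13, 7): e=[54,54,0] → ·  [on edge]
    (2,4)@(5, 9): e=[38,10,60] → #
    (6,4)@(13, 9): e=[22,74,12] → #
    (7,4)@(15, 9): e=[18,90,0] → ·  [on edge]
    (1,5)@(3, 11): e=[10,14,84] → #
    (4,5)@(9, 11): e=[-2,62,48] → ·
    (8,5)@(17, 11): e=[-18,126,0] → ·  [on edge]
  covered (12 px):
    · · · · · · · · ·
    · · · · · · · · ·
    · · · · # · · · ·
    · · · # # # · · ·
    · · # # # # # · ·
    · # # # · · · · ·
T2:
  2·area = 32
  edge (7, 11)→(6, 6): d=(-1,-5) top-left  bias=+0
  edge (6, 6)→(12, 4): d=(6,-2) top-left  bias=+0
  edge (12, 4)→(7, 11): d=(-5,7) right/bottom  bias=-1
    (2,0)@(5, 1): e=[0,-32,64] → ·  [on edge]
    (7,1)@(15, 3): e=[48,0,-16] → ·  [on edge]
    (4,2)@(9, 5): e=[16,0,16] → #  [on edge]
    (5,2)@(11, 5): e=[26,4,2] → #
    (6,2)@(13, 5): e=[36,8,-12] → ·
    (1,3)@(3, 7): e=[-16,0,48] → ·  [on edge]
    (3,3)@(7, 7): e=[4,8,20] → #
    (5,3)@(11, 7): e=[24,16,-8] → ·
    (3,4)@(7, 9): e=[2,20,10] → #
    (4,4)@(9, 9): e=[12,24,-4] → ·
    (3,5)@(7, 11): e=[0,32,0] → ·  [on edge]
  covered (5 px):
    · · · · · · · · ·
    · · · · · · · · ·
    · · · · # # · · ·
    · · · # # · · · ·
    · · · # · · · · ·
    · · · · · · · · ·

Z-buffer (winner per pixel, '.' = empty):
  . . . . . 0 0 0 .
  . . . 0 0 0 0 . .
  . . . . 2 2 0 . .
  . . . 2 2 1 . . .
  . . 1 2 1 1 1 . .
  . 1 1 1 . . . . .

Result: 1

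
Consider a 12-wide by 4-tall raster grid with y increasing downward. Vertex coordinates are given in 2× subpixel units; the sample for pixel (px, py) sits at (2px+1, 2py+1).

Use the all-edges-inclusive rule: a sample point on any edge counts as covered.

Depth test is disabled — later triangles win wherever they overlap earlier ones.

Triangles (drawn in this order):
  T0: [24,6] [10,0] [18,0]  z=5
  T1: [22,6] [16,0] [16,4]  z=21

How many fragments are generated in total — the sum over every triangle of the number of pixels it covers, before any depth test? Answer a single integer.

T0:
  2·area = 48
  edge (24, 6)→(10, 0): d=(-14,-6) inclusive
  edge (10, 0)→(18, 0): d=(8,0) inclusive
  edge (18, 0)→(24, 6): d=(6,6) inclusive
    (6,0)@(13, 1): e=[4,8,36] → █
    (7,0)@(15, 1): e=[16,8,24] → █
    (8,0)@(17, 1): e=[28,8,12] → █
    (9,0)@(19, 1): e=[40,8,0] → █  [on edge]
    (10,0)@(21, 1): e=[52,8,-12] → ·
    (6,1)@(13, 3): e=[-24,24,48] → ·
    (7,1)@(15, 3): e=[-12,24,36] → ·
    (8,1)@(17, 3): e=[0,24,24] → █  [on edge]
    (10,1)@(21, 3): e=[24,24,0] → █  [on edge]
    (11,1)@(23, 3): e=[36,24,-12] → ·
    (8,2)@(17, 5): e=[-28,40,36] → ·
    (9,2)@(19, 5): e=[-16,40,24] → ·
    (11,2)@(23, 5): e=[8,40,0] → █  [on edge]
  covered (8 px):
    · · · · · · █ █ █ █ · ·
    · · · · · · · · █ █ █ ·
    · · · · · · · · · · · █
    · · · · · · · · · · · ·
T1:
  2·area = 24  (B↔C swapped to make it positive)
  edge (22, 6)→(16, 4): d=(-6,-2) inclusive
  edge (16, 4)→(16, 0): d=(0,-4) inclusive
  edge (16, 0)→(22, 6): d=(6,6) inclusive
    (3,0)@(7, 1): e=[0,-36,60] → ·  [on edge]
    (8,0)@(17, 1): e=[20,4,0] → █  [on edge]
    (9,0)@(19, 1): e=[24,12,-12] → ·
    (6,1)@(13, 3): e=[0,-12,36] → ·  [on edge]
    (8,1)@(17, 3): e=[8,4,12] → █
    (9,1)@(19, 3): e=[12,12,0] → █  [on edge]
    (10,1)@(21, 3): e=[16,20,-12] → ·
    (8,2)@(17, 5): e=[-4,4,24] → ·
    (9,2)@(19, 5): e=[0,12,12] → █  [on edge]
    (10,2)@(21, 5): e=[4,20,0] → █  [on edge]
    (11,2)@(23, 5): e=[8,28,-12] → ·
    (9,3)@(19, 7): e=[-12,12,24] → ·
    (11,3)@(23, 7): e=[-4,28,0] → ·  [on edge]
  covered (5 px):
    · · · · · · · · █ · · ·
    · · · · · · · · █ █ · ·
    · · · · · · · · · █ █ ·
    · · · · · · · · · · · ·

Answer: 13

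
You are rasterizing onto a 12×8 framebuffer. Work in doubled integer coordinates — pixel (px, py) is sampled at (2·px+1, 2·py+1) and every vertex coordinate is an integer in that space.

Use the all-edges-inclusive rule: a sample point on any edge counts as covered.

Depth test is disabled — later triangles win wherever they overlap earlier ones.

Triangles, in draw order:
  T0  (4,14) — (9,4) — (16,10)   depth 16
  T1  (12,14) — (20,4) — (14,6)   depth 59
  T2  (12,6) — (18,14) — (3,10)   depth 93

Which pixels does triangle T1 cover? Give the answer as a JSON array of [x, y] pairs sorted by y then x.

T0:
  2·area = 100
  edge (4, 14)→(9, 4): d=(5,-10) inclusive
  edge (9, 4)→(16, 10): d=(7,6) inclusive
  edge (16, 10)→(4, 14): d=(-12,4) inclusive
    (4,2)@(9, 5): e=[5,7,88] → X
    (5,2)@(11, 5): e=[25,-5,80] → .
    (4,3)@(9, 7): e=[15,21,64] → X
    (5,3)@(11, 7): e=[35,9,56] → X
    (6,3)@(13, 7): e=[55,-3,48] → .
    (3,4)@(7, 9): e=[5,47,48] → X
    (6,4)@(13, 9): e=[65,11,24] → X
    (7,4)@(15, 9): e=[85,-1,16] → .
    (9,4)@(19, 9): e=[125,-25,0] → .  [on edge]
    (3,5)@(7, 11): e=[15,61,24] → X
    (6,5)@(13, 11): e=[75,25,0] → X  [on edge]
    (7,5)@(15, 11): e=[95,13,-8] → .
    (3,6)@(7, 13): e=[25,75,0] → X  [on edge]
    (0,7)@(1, 15): e=[-25,125,0] → .  [on edge]
  covered (13 px):
    . . . . . . . . . . . .
    . . . . . . . . . . . .
    . . . . X . . . . . . .
    . . . . X X . . . . . .
    . . . X X X X . . . . .
    . . . X X X X . . . . .
    . . X X . . . . . . . .
    . . . . . . . . . . . .
T1:
  2·area = 44  (B↔C swapped to make it positive)
  edge (12, 14)→(14, 6): d=(2,-8) inclusive
  edge (14, 6)→(20, 4): d=(6,-2) inclusive
  edge (20, 4)→(12, 14): d=(-8,10) inclusive
    (11,1)@(23, 3): e=[66,0,-22] → .  [on edge]
    (8,2)@(17, 5): e=[22,0,22] → X  [on edge]
    (9,2)@(19, 5): e=[38,4,2] → X
    (10,2)@(21, 5): e=[54,8,-18] → .
    (5,3)@(11, 7): e=[-22,0,66] → .  [on edge]
    (7,3)@(15, 7): e=[10,8,26] → X
    (9,3)@(19, 7): e=[42,16,-14] → .
    (2,4)@(5, 9): e=[-66,0,110] → .  [on edge]
    (7,4)@(15, 9): e=[14,20,10] → X
    (8,4)@(17, 9): e=[30,24,-10] → .
    (6,5)@(13, 11): e=[2,28,14] → X
    (7,5)@(15, 11): e=[18,32,-6] → .
  covered (6 px):
    . . . . . . . . . . . .
    . . . . . . . . . . . .
    . . . . . . . . X X . .
    . . . . . . . X X . . .
    . . . . . . . X . . . .
    . . . . . . X . . . . .
    . . . . . . . . . . . .
    . . . . . . . . . . . .
T2:
  2·area = 96
  edge (12, 6)→(18, 14): d=(6,8) inclusive
  edge (18, 14)→(3, 10): d=(-15,-4) inclusive
  edge (3, 10)→(12, 6): d=(9,-4) inclusive
    (5,3)@(11, 7): e=[14,77,5] → X
    (6,3)@(13, 7): e=[-2,85,13] → .
    (3,4)@(7, 9): e=[58,31,7] → X
    (4,4)@(9, 9): e=[42,39,15] → X
    (6,4)@(13, 9): e=[10,55,31] → X
    (7,4)@(15, 9): e=[-6,63,39] → .
    (3,5)@(7, 11): e=[70,1,25] → X
    (7,5)@(15, 11): e=[6,33,57] → X
    (8,5)@(17, 11): e=[-10,41,65] → .
    (3,6)@(7, 13): e=[82,-29,43] → .
    (4,6)@(9, 13): e=[66,-21,51] → .
    (5,6)@(11, 13): e=[50,-13,59] → .
  covered (12 px):
    . . . . . . . . . . . .
    . . . . . . . . . . . .
    . . . . . . . . . . . .
    . . . . . X . . . . . .
    . . . X X X X . . . . .
    . . . X X X X X . . . .
    . . . . . . . X X . . .
    . . . . . . . . . . . .

Result: [[8,2],[9,2],[7,3],[8,3],[7,4],[6,5]]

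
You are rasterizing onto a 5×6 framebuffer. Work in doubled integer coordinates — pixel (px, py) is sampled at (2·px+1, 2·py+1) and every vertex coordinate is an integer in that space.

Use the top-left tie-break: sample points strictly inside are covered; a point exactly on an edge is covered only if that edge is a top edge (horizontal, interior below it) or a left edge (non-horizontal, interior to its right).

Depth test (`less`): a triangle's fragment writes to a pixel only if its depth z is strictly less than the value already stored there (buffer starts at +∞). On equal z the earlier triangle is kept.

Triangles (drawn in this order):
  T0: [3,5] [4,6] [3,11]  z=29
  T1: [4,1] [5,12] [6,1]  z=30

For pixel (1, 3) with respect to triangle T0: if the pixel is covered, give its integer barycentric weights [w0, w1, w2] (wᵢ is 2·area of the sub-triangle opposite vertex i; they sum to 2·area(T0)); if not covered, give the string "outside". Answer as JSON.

T0:
  2·area = 6
  edge (3, 5)→(4, 6): d=(1,1) right/bottom  bias=-1
  edge (4, 6)→(3, 11): d=(-1,5) right/bottom  bias=-1
  edge (3, 11)→(3, 5): d=(0,-6) top-left  bias=+0
    (1,0)@(3, 1): e=[-4,10,0] → .  [on edge]
    (2,0)@(5, 1): e=[-6,0,12] → .  [on edge]
    (0,1)@(1, 3): e=[0,18,-12] → .  [on edge]
    (1,1)@(3, 3): e=[-2,8,0] → .  [on edge]
    (1,2)@(3, 5): e=[0,6,0] → .  [on edge]
    (1,3)@(3, 7): e=[2,4,0] → X  [on edge]
    (2,3)@(5, 7): e=[0,-6,12] → .  [on edge]
    (1,4)@(3, 9): e=[4,2,0] → X  [on edge]
    (2,4)@(5, 9): e=[2,-8,12] → .
    (3,4)@(7, 9): e=[0,-18,24] → .  [on edge]
    (1,5)@(3, 11): e=[6,0,0] → .  [on edge]
    (4,5)@(9, 11): e=[0,-30,36] → .  [on edge]
  covered (2 px):
    . . . . .
    . . . . .
    . . . . .
    . X . . .
    . X . . .
    . . . . .
T1:
  2·area = 22  (B↔C swapped to make it positive)
  edge (4, 1)→(6, 1): d=(2,0) top-left  bias=+0
  edge (6, 1)→(5, 12): d=(-1,11) right/bottom  bias=-1
  edge (5, 12)→(4, 1): d=(-1,-11) top-left  bias=+0
    (0,0)@(1, 1): e=[0,55,-33] → .  [on edge]
    (1,0)@(3, 1): e=[0,33,-11] → .  [on edge]
    (2,0)@(5, 1): e=[0,11,11] → X  [on edge]
    (3,0)@(7, 1): e=[0,-11,33] → .  [on edge]
    (4,0)@(9, 1): e=[0,-33,55] → .  [on edge]
    (2,1)@(5, 3): e=[4,9,9] → X
    (3,1)@(7, 3): e=[4,-13,31] → .
    (2,2)@(5, 5): e=[8,7,7] → X
    (3,2)@(7, 5): e=[8,-15,29] → .
    (2,3)@(5, 7): e=[12,5,5] → X
    (3,3)@(7, 7): e=[12,-17,27] → .
    (2,4)@(5, 9): e=[16,3,3] → X
  covered (6 px):
    . . X . .
    . . X . .
    . . X . .
    . . X . .
    . . X . .
    . . X . .

Answer: [4,0,2]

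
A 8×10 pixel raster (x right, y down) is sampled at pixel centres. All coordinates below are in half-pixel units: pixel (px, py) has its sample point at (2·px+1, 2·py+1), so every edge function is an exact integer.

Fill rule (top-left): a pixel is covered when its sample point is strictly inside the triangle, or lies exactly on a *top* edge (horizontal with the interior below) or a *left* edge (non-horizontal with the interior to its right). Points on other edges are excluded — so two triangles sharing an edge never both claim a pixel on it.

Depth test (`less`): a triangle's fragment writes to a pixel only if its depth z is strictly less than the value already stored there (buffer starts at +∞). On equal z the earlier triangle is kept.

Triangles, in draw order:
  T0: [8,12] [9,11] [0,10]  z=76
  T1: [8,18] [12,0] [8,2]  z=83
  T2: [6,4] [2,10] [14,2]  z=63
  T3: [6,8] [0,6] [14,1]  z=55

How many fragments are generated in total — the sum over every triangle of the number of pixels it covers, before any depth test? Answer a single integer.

T0:
  2·area = 10  (B↔C swapped to make it positive)
  edge (8, 12)→(0, 10): d=(-8,-2) top-left  bias=+0
  edge (0, 10)→(9, 11): d=(9,1) right/bottom  bias=-1
  edge (9, 11)→(8, 12): d=(-1,1) right/bottom  bias=-1
    (7,2)@(15, 5): e=[70,-60,0] → ·  [on edge]
    (6,3)@(13, 7): e=[50,-40,0] → ·  [on edge]
    (5,4)@(11, 9): e=[30,-20,0] → ·  [on edge]
    (2,5)@(5, 11): e=[2,4,4] → #
    (3,5)@(7, 11): e=[6,2,2] → #
    (4,5)@(9, 11): e=[10,0,0] → ·  [on edge]
    (2,6)@(5, 13): e=[-14,22,2] → ·
    (3,6)@(7, 13): e=[-10,20,0] → ·  [on edge]
    (2,7)@(5, 15): e=[-30,40,0] → ·  [on edge]
    (1,8)@(3, 17): e=[-50,60,0] → ·  [on edge]
    (0,9)@(1, 19): e=[-70,80,0] → ·  [on edge]
  covered (2 px):
    · · · · · · · ·
    · · · · · · · ·
    · · · · · · · ·
    · · · · · · · ·
    · · · · · · · ·
    · · # # · · · ·
    · · · · · · · ·
    · · · · · · · ·
    · · · · · · · ·
    · · · · · · · ·
T1:
  2·area = 64  (B↔C swapped to make it positive)
  edge (8, 18)→(8, 2): d=(0,-16) top-left  bias=+0
  edge (8, 2)→(12, 0): d=(4,-2) top-left  bias=+0
  edge (12, 0)→(8, 18): d=(-4,18) right/bottom  bias=-1
    (5,0)@(11, 1): e=[48,2,14] → #
    (6,0)@(13, 1): e=[80,6,-22] → ·
    (4,1)@(9, 3): e=[16,6,42] → #
    (6,1)@(13, 3): e=[80,14,-30] → ·
    (4,2)@(9, 5): e=[16,14,34] → #
    (5,2)@(11, 5): e=[48,18,-2] → ·
    (4,3)@(9, 7): e=[16,22,26] → #
    (5,3)@(11, 7): e=[48,26,-10] → ·
    (4,4)@(9, 9): e=[16,30,18] → #
    (5,4)@(11, 9): e=[48,34,-18] → ·
    (4,5)@(9, 11): e=[16,38,10] → #
    (5,5)@(11, 11): e=[48,42,-26] → ·
  covered (8 px):
    · · · · · # · ·
    · · · · # # · ·
    · · · · # · · ·
    · · · · # · · ·
    · · · · # · · ·
    · · · · # · · ·
    · · · · # · · ·
    · · · · · · · ·
    · · · · · · · ·
    · · · · · · · ·
T2:
  2·area = 40  (B↔C swapped to make it positive)
  edge (6, 4)→(14, 2): d=(8,-2) top-left  bias=+0
  edge (14, 2)→(2, 10): d=(-12,8) right/bottom  bias=-1
  edge (2, 10)→(6, 4): d=(4,-6) top-left  bias=+0
    (5,1)@(11, 3): e=[2,12,26] → #
    (6,1)@(13, 3): e=[6,-4,38] → ·
    (3,2)@(7, 5): e=[10,20,10] → #
    (4,2)@(9, 5): e=[14,4,22] → #
    (5,2)@(11, 5): e=[18,-12,34] → ·
    (2,3)@(5, 7): e=[22,12,6] → #
    (3,3)@(7, 7): e=[26,-4,18] → ·
    (4,3)@(9, 7): e=[30,-20,30] → ·
    (1,4)@(3, 9): e=[34,4,2] → #
    (2,4)@(5, 9): e=[38,-12,14] → ·
    (1,5)@(3, 11): e=[50,-20,10] → ·
  covered (5 px):
    · · · · · · · ·
    · · · · · # · ·
    · · · # # · · ·
    · · # · · · · ·
    · # · · · · · ·
    · · · · · · · ·
    · · · · · · · ·
    · · · · · · · ·
    · · · · · · · ·
    · · · · · · · ·
T3:
  2·area = 58
  edge (6, 8)→(0, 6): d=(-6,-2) top-left  bias=+0
  edge (0, 6)→(14, 1): d=(14,-5) top-left  bias=+0
  edge (14, 1)→(6, 8): d=(-8,7) right/bottom  bias=-1
    (4,1)@(9, 3): e=[36,3,19] → #
    (5,1)@(11, 3): e=[40,13,5] → #
    (6,1)@(13, 3): e=[44,23,-9] → ·
    (1,2)@(3, 5): e=[12,1,45] → #
    (2,2)@(5, 5): e=[16,11,31] → #
    (3,2)@(7, 5): e=[20,21,17] → #
    (5,2)@(11, 5): e=[28,41,-11] → ·
    (1,3)@(3, 7): e=[0,29,29] → #  [on edge]
    (4,3)@(9, 7): e=[12,59,-13] → ·
    (1,4)@(3, 9): e=[-12,57,13] → ·
    (2,4)@(5, 9): e=[-8,67,-1] → ·
    (3,4)@(7, 9): e=[-4,77,-15] → ·
    (4,4)@(9, 9): e=[0,87,-29] → ·  [on edge]
    (7,5)@(15, 11): e=[0,145,-87] → ·  [on edge]
  covered (9 px):
    · · · · · · · ·
    · · · · # # · ·
    · # # # # · · ·
    · # # # · · · ·
    · · · · · · · ·
    · · · · · · · ·
    · · · · · · · ·
    · · · · · · · ·
    · · · · · · · ·
    · · · · · · · ·

Answer: 24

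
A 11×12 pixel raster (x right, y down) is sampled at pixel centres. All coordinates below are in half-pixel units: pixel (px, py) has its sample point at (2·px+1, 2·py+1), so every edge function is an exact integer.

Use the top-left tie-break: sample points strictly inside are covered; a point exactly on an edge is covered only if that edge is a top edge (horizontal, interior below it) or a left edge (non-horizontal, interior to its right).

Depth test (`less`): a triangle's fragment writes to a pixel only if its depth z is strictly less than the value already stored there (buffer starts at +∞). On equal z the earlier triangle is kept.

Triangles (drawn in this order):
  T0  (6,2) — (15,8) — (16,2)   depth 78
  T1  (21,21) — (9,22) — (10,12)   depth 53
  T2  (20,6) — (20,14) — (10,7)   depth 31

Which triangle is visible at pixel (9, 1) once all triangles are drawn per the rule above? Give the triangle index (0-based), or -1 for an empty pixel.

T0:
  2·area = 60  (B↔C swapped to make it positive)
  edge (6, 2)→(16, 2): d=(10,0) top-left  bias=+0
  edge (16, 2)→(15, 8): d=(-1,6) right/bottom  bias=-1
  edge (15, 8)→(6, 2): d=(-9,-6) top-left  bias=+0
    (4,1)@(9, 3): e=[10,41,9] → █
    (5,1)@(11, 3): e=[10,29,21] → █
    (6,1)@(13, 3): e=[10,17,33] → █
    (7,1)@(15, 3): e=[10,5,45] → █
    (8,1)@(17, 3): e=[10,-7,57] → ·
    (4,2)@(9, 5): e=[30,39,-9] → ·
    (5,2)@(11, 5): e=[30,27,3] → █
    (8,2)@(17, 5): e=[30,-9,39] → ·
    (5,3)@(11, 7): e=[50,25,-15] → ·
    (6,3)@(13, 7): e=[50,13,-3] → ·
    (7,3)@(15, 7): e=[50,1,9] → █
    (8,3)@(17, 7): e=[50,-11,21] → ·
  covered (8 px):
    · · · · · · · · · · ·
    · · · · █ █ █ █ · · ·
    · · · · · █ █ █ · · ·
    · · · · · · · █ · · ·
    · · · · · · · · · · ·
    · · · · · · · · · · ·
    · · · · · · · · · · ·
    · · · · · · · · · · ·
    · · · · · · · · · · ·
    · · · · · · · · · · ·
    · · · · · · · · · · ·
    · · · · · · · · · · ·
T1:
  2·area = 119
  edge (21, 21)→(9, 22): d=(-12,1) right/bottom  bias=-1
  edge (9, 22)→(10, 12): d=(1,-10) top-left  bias=+0
  edge (10, 12)→(21, 21): d=(11,9) right/bottom  bias=-1
    (5,6)@(11, 13): e=[106,11,2] → █
    (6,6)@(13, 13): e=[104,31,-16] → ·
    (5,7)@(11, 15): e=[82,13,24] → █
    (6,7)@(13, 15): e=[80,33,6] → █
    (7,7)@(15, 15): e=[78,53,-12] → ·
    (5,8)@(11, 17): e=[58,15,46] → █
    (7,8)@(15, 17): e=[54,55,10] → █
    (8,8)@(17, 17): e=[52,75,-8] → ·
    (5,9)@(11, 19): e=[34,17,68] → █
    (8,9)@(17, 19): e=[28,77,14] → █
    (9,9)@(19, 19): e=[26,97,-4] → ·
    (5,10)@(11, 21): e=[10,19,90] → █
    (10,10)@(21, 21): e=[0,119,0] → ·  [on edge]
  covered (15 px):
    · · · · · · · · · · ·
    · · · · · · · · · · ·
    · · · · · · · · · · ·
    · · · · · · · · · · ·
    · · · · · · · · · · ·
    · · · · · · · · · · ·
    · · · · · █ · · · · ·
    · · · · · █ █ · · · ·
    · · · · · █ █ █ · · ·
    · · · · · █ █ █ █ · ·
    · · · · · █ █ █ █ █ ·
    · · · · · · · · · · ·
T2:
  2·area = 80
  edge (20, 6)→(20, 14): d=(0,8) right/bottom  bias=-1
  edge (20, 14)→(10, 7): d=(-10,-7) top-left  bias=+0
  edge (10, 7)→(20, 6): d=(10,-1) top-left  bias=+0
    (5,3)@(11, 7): e=[72,7,1] → █
    (6,3)@(13, 7): e=[56,21,3] → █
    (7,3)@(15, 7): e=[40,35,5] → █
    (8,3)@(17, 7): e=[24,49,7] → █
    (9,3)@(19, 7): e=[8,63,9] → █
    (10,3)@(21, 7): e=[-8,77,11] → ·
    (5,4)@(11, 9): e=[72,-13,21] → ·
    (6,4)@(13, 9): e=[56,1,23] → █
    (10,4)@(21, 9): e=[-8,57,31] → ·
    (6,5)@(13, 11): e=[56,-19,43] → ·
    (7,5)@(15, 11): e=[40,-5,45] → ·
    (8,5)@(17, 11): e=[24,9,47] → █
  covered (12 px):
    · · · · · · · · · · ·
    · · · · · · · · · · ·
    · · · · · · · · · · ·
    · · · · · █ █ █ █ █ ·
    · · · · · · █ █ █ █ ·
    · · · · · · · · █ █ ·
    · · · · · · · · · █ ·
    · · · · · · · · · · ·
    · · · · · · · · · · ·
    · · · · · · · · · · ·
    · · · · · · · · · · ·
    · · · · · · · · · · ·

Z-buffer (winner per pixel, '.' = empty):
  . . . . . . . . . . .
  . . . . 0 0 0 0 . . .
  . . . . . 0 0 0 . . .
  . . . . . 2 2 2 2 2 .
  . . . . . . 2 2 2 2 .
  . . . . . . . . 2 2 .
  . . . . . 1 . . . 2 .
  . . . . . 1 1 . . . .
  . . . . . 1 1 1 . . .
  . . . . . 1 1 1 1 . .
  . . . . . 1 1 1 1 1 .
  . . . . . . . . . . .

Final: -1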